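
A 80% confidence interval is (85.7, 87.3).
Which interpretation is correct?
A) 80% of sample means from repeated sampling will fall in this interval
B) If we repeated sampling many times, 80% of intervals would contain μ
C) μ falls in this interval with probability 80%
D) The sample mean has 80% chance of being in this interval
B

A) Wrong — coverage applies to intervals containing μ, not to future x̄ values.
B) Correct — this is the frequentist long-run coverage interpretation.
C) Wrong — μ is fixed; the randomness lives in the interval, not in μ.
D) Wrong — x̄ is observed and sits in the interval by construction.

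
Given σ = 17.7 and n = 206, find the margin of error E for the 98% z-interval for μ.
Margin of error = 2.87

Margin of error = z* · σ/√n
= 2.326 · 17.7/√206
= 2.326 · 17.7/14.3527
= 2.87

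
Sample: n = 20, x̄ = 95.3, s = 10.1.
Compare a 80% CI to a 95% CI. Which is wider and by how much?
95% CI is wider by 3.45

df = 19
80% CI: t* = 1.328, (92.30, 98.30), width = 2 · t* · s/√n = 6.00
95% CI: t* = 2.093, (90.57, 100.03), width = 2 · t* · s/√n = 9.45

The 95% CI is wider by 9.45 - 6.00 = 3.45.
Higher confidence requires a wider interval.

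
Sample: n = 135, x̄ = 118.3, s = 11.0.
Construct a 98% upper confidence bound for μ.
μ ≤ 120.26

Upper bound (one-sided):
t* = 2.074 (one-sided for 98%)
Upper bound = x̄ + t* · s/√n = 118.3 + 2.074 · 11.0/√135 = 120.26

We are 98% confident that μ ≤ 120.26.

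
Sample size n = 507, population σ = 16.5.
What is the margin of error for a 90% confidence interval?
Margin of error = 1.21

Margin of error = z* · σ/√n
= 1.645 · 16.5/√507
= 1.645 · 16.5/22.5167
= 1.21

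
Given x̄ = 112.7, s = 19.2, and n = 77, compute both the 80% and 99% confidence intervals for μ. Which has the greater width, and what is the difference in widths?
99% CI is wider by 5.90

df = 76
80% CI: t* = 1.293, (109.87, 115.53), width = 2 · t* · s/√n = 5.66
99% CI: t* = 2.642, (106.92, 118.48), width = 2 · t* · s/√n = 11.56

The 99% CI is wider by 11.56 - 5.66 = 5.90.
Higher confidence requires a wider interval.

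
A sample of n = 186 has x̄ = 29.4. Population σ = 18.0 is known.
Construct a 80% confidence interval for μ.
(27.71, 31.09)

z-interval (σ known):
z* = 1.282 for 80% confidence

Margin of error = z* · σ/√n = 1.282 · 18.0/√186 = 1.69

CI: (29.4 - 1.69, 29.4 + 1.69) = (27.71, 31.09)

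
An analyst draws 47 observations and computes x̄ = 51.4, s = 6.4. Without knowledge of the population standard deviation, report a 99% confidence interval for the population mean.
(48.89, 53.91)

t-interval (σ unknown):
df = n - 1 = 46
t* = 2.687 for 99% confidence

Margin of error = t* · s/√n = 2.687 · 6.4/√47 = 2.51

CI: (48.89, 53.91)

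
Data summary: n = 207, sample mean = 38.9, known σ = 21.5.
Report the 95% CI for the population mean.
(35.97, 41.83)

z-interval (σ known):
z* = 1.960 for 95% confidence

Margin of error = z* · σ/√n = 1.960 · 21.5/√207 = 2.93

CI: (38.9 - 2.93, 38.9 + 2.93) = (35.97, 41.83)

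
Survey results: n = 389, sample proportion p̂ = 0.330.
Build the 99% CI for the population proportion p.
(0.269, 0.391)

Proportion CI:
SE = √(p̂(1-p̂)/n) = √(0.330 · 0.670 / 389) = 0.02384

z* = 2.576
Margin = z* · SE = 2.576 · 0.02384 = 0.0614

CI: 0.330 ± 0.0614 = (0.269, 0.391)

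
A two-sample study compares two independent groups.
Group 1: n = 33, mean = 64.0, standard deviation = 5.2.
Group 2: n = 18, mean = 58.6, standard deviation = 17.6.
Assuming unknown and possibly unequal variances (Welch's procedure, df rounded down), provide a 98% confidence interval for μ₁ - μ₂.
(-5.44, 16.24)

Difference: x̄₁ - x̄₂ = 5.40
SE = √(s₁²/n₁ + s₂²/n₂) = √(5.2²/33 + 17.6²/18) = 4.2460
df = 18.63 → 18 (Welch–Satterthwaite, rounded down)
t* = 2.552

CI: 5.40 ± 2.552 · 4.2460 = 5.40 ± 10.84 = (-5.44, 16.24)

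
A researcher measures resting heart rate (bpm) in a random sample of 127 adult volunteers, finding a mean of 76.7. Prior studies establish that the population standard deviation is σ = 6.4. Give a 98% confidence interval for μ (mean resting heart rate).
(75.38, 78.02)

z-interval (σ known):
z* = 2.326 for 98% confidence

Margin of error = z* · σ/√n = 2.326 · 6.4/√127 = 1.32

CI: (76.7 - 1.32, 76.7 + 1.32) = (75.38, 78.02)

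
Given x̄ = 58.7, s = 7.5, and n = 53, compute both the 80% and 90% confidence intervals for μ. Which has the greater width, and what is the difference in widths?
90% CI is wider by 0.78

df = 52
80% CI: t* = 1.298, (57.36, 60.04), width = 2 · t* · s/√n = 2.67
90% CI: t* = 1.675, (56.97, 60.43), width = 2 · t* · s/√n = 3.45

The 90% CI is wider by 3.45 - 2.67 = 0.78.
Higher confidence requires a wider interval.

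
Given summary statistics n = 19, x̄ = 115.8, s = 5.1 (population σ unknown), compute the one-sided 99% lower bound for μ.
μ ≥ 112.81

Lower bound (one-sided):
t* = 2.552 (one-sided for 99%)
Lower bound = x̄ - t* · s/√n = 115.8 - 2.552 · 5.1/√19 = 112.81

We are 99% confident that μ ≥ 112.81.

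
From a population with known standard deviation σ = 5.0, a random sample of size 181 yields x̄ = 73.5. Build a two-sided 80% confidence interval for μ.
(73.02, 73.98)

z-interval (σ known):
z* = 1.282 for 80% confidence

Margin of error = z* · σ/√n = 1.282 · 5.0/√181 = 0.48

CI: (73.5 - 0.48, 73.5 + 0.48) = (73.02, 73.98)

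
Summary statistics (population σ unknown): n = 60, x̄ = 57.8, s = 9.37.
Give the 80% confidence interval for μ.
(56.23, 59.37)

t-interval (σ unknown):
df = n - 1 = 59
t* = 1.296 for 80% confidence

Margin of error = t* · s/√n = 1.296 · 9.37/√60 = 1.57

CI: (56.23, 59.37)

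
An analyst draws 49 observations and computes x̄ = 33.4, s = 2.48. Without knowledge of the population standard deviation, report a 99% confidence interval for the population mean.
(32.45, 34.35)

t-interval (σ unknown):
df = n - 1 = 48
t* = 2.682 for 99% confidence

Margin of error = t* · s/√n = 2.682 · 2.48/√49 = 0.95

CI: (32.45, 34.35)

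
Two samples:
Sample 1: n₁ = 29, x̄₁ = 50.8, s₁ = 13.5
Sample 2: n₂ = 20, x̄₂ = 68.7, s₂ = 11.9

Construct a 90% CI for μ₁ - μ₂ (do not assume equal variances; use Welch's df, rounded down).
(-24.04, -11.76)

Difference: x̄₁ - x̄₂ = -17.90
SE = √(s₁²/n₁ + s₂²/n₂) = √(13.5²/29 + 11.9²/20) = 3.6558
df = 44.11 → 44 (Welch–Satterthwaite, rounded down)
t* = 1.680

CI: -17.90 ± 1.680 · 3.6558 = -17.90 ± 6.14 = (-24.04, -11.76)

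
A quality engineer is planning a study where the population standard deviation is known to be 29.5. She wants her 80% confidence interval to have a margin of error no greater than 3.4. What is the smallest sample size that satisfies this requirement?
n ≥ 124

For margin E ≤ 3.4:
n ≥ (z* · σ / E)²
n ≥ (1.282 · 29.5 / 3.4)²
n ≥ 123.73

Minimum n = 124 (rounding up)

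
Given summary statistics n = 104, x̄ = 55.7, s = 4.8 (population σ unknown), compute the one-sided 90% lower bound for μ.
μ ≥ 55.09

Lower bound (one-sided):
t* = 1.290 (one-sided for 90%)
Lower bound = x̄ - t* · s/√n = 55.7 - 1.290 · 4.8/√104 = 55.09

We are 90% confident that μ ≥ 55.09.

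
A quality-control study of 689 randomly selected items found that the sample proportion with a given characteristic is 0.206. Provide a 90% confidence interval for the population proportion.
(0.181, 0.231)

Proportion CI:
SE = √(p̂(1-p̂)/n) = √(0.206 · 0.794 / 689) = 0.01541

z* = 1.645
Margin = z* · SE = 1.645 · 0.01541 = 0.0253

CI: 0.206 ± 0.0253 = (0.181, 0.231)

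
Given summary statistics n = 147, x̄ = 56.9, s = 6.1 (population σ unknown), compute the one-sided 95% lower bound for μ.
μ ≥ 56.07

Lower bound (one-sided):
t* = 1.655 (one-sided for 95%)
Lower bound = x̄ - t* · s/√n = 56.9 - 1.655 · 6.1/√147 = 56.07

We are 95% confident that μ ≥ 56.07.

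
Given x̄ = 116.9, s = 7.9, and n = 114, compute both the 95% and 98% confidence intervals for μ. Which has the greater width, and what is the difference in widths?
98% CI is wider by 0.56

df = 113
95% CI: t* = 1.981, (115.43, 118.37), width = 2 · t* · s/√n = 2.93
98% CI: t* = 2.360, (115.15, 118.65), width = 2 · t* · s/√n = 3.49

The 98% CI is wider by 3.49 - 2.93 = 0.56.
Higher confidence requires a wider interval.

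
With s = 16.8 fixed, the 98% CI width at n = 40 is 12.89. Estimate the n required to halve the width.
n ≈ 160

CI width ∝ 1/√n
To reduce width by factor 2, need √n to grow by 2 → need 2² = 4 times as many samples.

Current: n = 40, width = 12.89
New: n = 160, width ≈ 6.24

Width reduced by factor of 12.89/6.24 = 2.07.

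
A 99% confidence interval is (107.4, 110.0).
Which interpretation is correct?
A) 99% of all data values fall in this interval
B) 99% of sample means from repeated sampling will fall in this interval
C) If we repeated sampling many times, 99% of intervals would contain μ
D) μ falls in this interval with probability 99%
C

A) Wrong — a CI is about the parameter μ, not individual data values.
B) Wrong — coverage applies to intervals containing μ, not to future x̄ values.
C) Correct — this is the frequentist long-run coverage interpretation.
D) Wrong — μ is fixed; the randomness lives in the interval, not in μ.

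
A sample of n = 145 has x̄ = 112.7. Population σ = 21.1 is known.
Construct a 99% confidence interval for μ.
(108.19, 117.21)

z-interval (σ known):
z* = 2.576 for 99% confidence

Margin of error = z* · σ/√n = 2.576 · 21.1/√145 = 4.51

CI: (112.7 - 4.51, 112.7 + 4.51) = (108.19, 117.21)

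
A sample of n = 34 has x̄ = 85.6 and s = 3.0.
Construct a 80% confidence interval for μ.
(84.93, 86.27)

t-interval (σ unknown):
df = n - 1 = 33
t* = 1.308 for 80% confidence

Margin of error = t* · s/√n = 1.308 · 3.0/√34 = 0.67

CI: (84.93, 86.27)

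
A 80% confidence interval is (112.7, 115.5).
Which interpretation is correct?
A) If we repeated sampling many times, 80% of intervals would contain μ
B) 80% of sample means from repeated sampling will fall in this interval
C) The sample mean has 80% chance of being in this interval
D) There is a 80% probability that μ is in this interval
A

A) Correct — this is the frequentist long-run coverage interpretation.
B) Wrong — coverage applies to intervals containing μ, not to future x̄ values.
C) Wrong — x̄ is observed and sits in the interval by construction.
D) Wrong — μ is fixed; the randomness lives in the interval, not in μ.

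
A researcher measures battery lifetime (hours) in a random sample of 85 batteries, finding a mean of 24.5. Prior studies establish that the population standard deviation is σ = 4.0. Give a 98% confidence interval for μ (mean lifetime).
(23.49, 25.51)

z-interval (σ known):
z* = 2.326 for 98% confidence

Margin of error = z* · σ/√n = 2.326 · 4.0/√85 = 1.01

CI: (24.5 - 1.01, 24.5 + 1.01) = (23.49, 25.51)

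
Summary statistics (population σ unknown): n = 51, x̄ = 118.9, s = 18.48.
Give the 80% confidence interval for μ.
(115.54, 122.26)

t-interval (σ unknown):
df = n - 1 = 50
t* = 1.299 for 80% confidence

Margin of error = t* · s/√n = 1.299 · 18.48/√51 = 3.36

CI: (115.54, 122.26)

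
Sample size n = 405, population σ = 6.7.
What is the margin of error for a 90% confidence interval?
Margin of error = 0.55

Margin of error = z* · σ/√n
= 1.645 · 6.7/√405
= 1.645 · 6.7/20.1246
= 0.55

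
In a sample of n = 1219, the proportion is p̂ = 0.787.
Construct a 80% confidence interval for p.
(0.772, 0.802)

Proportion CI:
SE = √(p̂(1-p̂)/n) = √(0.787 · 0.213 / 1219) = 0.01173

z* = 1.282
Margin = z* · SE = 1.282 · 0.01173 = 0.0150

CI: 0.787 ± 0.0150 = (0.772, 0.802)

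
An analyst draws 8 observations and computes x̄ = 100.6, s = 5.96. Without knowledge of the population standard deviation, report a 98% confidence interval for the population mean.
(94.28, 106.92)

t-interval (σ unknown):
df = n - 1 = 7
t* = 2.998 for 98% confidence

Margin of error = t* · s/√n = 2.998 · 5.96/√8 = 6.32

CI: (94.28, 106.92)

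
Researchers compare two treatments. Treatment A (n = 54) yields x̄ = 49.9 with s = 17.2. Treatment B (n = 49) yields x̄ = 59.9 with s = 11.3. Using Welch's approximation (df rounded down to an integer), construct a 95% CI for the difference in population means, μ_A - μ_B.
(-15.65, -4.35)

Difference: x̄₁ - x̄₂ = -10.00
SE = √(s₁²/n₁ + s₂²/n₂) = √(17.2²/54 + 11.3²/49) = 2.8433
df = 92.34 → 92 (Welch–Satterthwaite, rounded down)
t* = 1.986

CI: -10.00 ± 1.986 · 2.8433 = -10.00 ± 5.65 = (-15.65, -4.35)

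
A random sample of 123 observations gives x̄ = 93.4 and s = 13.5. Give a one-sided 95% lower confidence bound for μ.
μ ≥ 91.38

Lower bound (one-sided):
t* = 1.657 (one-sided for 95%)
Lower bound = x̄ - t* · s/√n = 93.4 - 1.657 · 13.5/√123 = 91.38

We are 95% confident that μ ≥ 91.38.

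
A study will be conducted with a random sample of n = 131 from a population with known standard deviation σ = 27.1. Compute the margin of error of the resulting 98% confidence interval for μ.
Margin of error = 5.51

Margin of error = z* · σ/√n
= 2.326 · 27.1/√131
= 2.326 · 27.1/11.4455
= 5.51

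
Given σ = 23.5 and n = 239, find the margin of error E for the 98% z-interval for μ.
Margin of error = 3.54

Margin of error = z* · σ/√n
= 2.326 · 23.5/√239
= 2.326 · 23.5/15.4596
= 3.54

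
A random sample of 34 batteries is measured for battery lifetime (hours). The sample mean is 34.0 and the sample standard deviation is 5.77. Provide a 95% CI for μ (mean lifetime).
(31.99, 36.01)

t-interval (σ unknown):
df = n - 1 = 33
t* = 2.035 for 95% confidence

Margin of error = t* · s/√n = 2.035 · 5.77/√34 = 2.01

CI: (31.99, 36.01)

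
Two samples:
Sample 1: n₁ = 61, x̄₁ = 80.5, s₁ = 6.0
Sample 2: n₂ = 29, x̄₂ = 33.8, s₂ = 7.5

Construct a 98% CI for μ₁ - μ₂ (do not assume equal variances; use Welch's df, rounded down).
(42.86, 50.54)

Difference: x̄₁ - x̄₂ = 46.70
SE = √(s₁²/n₁ + s₂²/n₂) = √(6.0²/61 + 7.5²/29) = 1.5905
df = 45.66 → 45 (Welch–Satterthwaite, rounded down)
t* = 2.412

CI: 46.70 ± 2.412 · 1.5905 = 46.70 ± 3.84 = (42.86, 50.54)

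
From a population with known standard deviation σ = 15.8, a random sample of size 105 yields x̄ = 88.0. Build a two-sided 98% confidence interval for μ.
(84.41, 91.59)

z-interval (σ known):
z* = 2.326 for 98% confidence

Margin of error = z* · σ/√n = 2.326 · 15.8/√105 = 3.59

CI: (88.0 - 3.59, 88.0 + 3.59) = (84.41, 91.59)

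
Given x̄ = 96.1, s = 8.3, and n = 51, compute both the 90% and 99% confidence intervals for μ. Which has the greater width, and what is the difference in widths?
99% CI is wider by 2.32

df = 50
90% CI: t* = 1.676, (94.15, 98.05), width = 2 · t* · s/√n = 3.90
99% CI: t* = 2.678, (92.99, 99.21), width = 2 · t* · s/√n = 6.22

The 99% CI is wider by 6.22 - 3.90 = 2.32.
Higher confidence requires a wider interval.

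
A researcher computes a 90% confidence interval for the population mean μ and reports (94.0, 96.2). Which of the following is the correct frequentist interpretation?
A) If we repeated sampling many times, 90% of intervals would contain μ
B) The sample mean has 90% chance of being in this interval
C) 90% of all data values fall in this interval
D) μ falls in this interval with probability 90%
A

A) Correct — this is the frequentist long-run coverage interpretation.
B) Wrong — x̄ is observed and sits in the interval by construction.
C) Wrong — a CI is about the parameter μ, not individual data values.
D) Wrong — μ is fixed; the randomness lives in the interval, not in μ.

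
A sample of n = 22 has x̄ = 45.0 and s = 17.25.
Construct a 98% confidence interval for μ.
(35.74, 54.26)

t-interval (σ unknown):
df = n - 1 = 21
t* = 2.518 for 98% confidence

Margin of error = t* · s/√n = 2.518 · 17.25/√22 = 9.26

CI: (35.74, 54.26)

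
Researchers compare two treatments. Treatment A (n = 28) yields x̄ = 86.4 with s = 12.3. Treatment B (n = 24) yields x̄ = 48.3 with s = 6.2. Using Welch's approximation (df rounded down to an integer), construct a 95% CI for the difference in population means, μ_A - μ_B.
(32.75, 43.45)

Difference: x̄₁ - x̄₂ = 38.10
SE = √(s₁²/n₁ + s₂²/n₂) = √(12.3²/28 + 6.2²/24) = 2.6467
df = 41.14 → 41 (Welch–Satterthwaite, rounded down)
t* = 2.020

CI: 38.10 ± 2.020 · 2.6467 = 38.10 ± 5.35 = (32.75, 43.45)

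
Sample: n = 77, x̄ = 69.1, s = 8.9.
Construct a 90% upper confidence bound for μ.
μ ≤ 70.41

Upper bound (one-sided):
t* = 1.293 (one-sided for 90%)
Upper bound = x̄ + t* · s/√n = 69.1 + 1.293 · 8.9/√77 = 70.41

We are 90% confident that μ ≤ 70.41.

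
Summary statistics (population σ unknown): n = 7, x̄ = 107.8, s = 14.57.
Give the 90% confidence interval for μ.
(97.10, 118.50)

t-interval (σ unknown):
df = n - 1 = 6
t* = 1.943 for 90% confidence

Margin of error = t* · s/√n = 1.943 · 14.57/√7 = 10.70

CI: (97.10, 118.50)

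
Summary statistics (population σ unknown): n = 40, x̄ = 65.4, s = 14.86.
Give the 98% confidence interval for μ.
(59.70, 71.10)

t-interval (σ unknown):
df = n - 1 = 39
t* = 2.426 for 98% confidence

Margin of error = t* · s/√n = 2.426 · 14.86/√40 = 5.70

CI: (59.70, 71.10)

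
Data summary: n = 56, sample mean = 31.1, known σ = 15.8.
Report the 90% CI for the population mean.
(27.63, 34.57)

z-interval (σ known):
z* = 1.645 for 90% confidence

Margin of error = z* · σ/√n = 1.645 · 15.8/√56 = 3.47

CI: (31.1 - 3.47, 31.1 + 3.47) = (27.63, 34.57)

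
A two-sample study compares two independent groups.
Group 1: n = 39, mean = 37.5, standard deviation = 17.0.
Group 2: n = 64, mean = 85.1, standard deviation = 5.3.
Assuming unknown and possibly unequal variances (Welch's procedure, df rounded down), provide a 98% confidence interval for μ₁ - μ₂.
(-54.37, -40.83)

Difference: x̄₁ - x̄₂ = -47.60
SE = √(s₁²/n₁ + s₂²/n₂) = √(17.0²/39 + 5.3²/64) = 2.8016
df = 42.54 → 42 (Welch–Satterthwaite, rounded down)
t* = 2.418

CI: -47.60 ± 2.418 · 2.8016 = -47.60 ± 6.77 = (-54.37, -40.83)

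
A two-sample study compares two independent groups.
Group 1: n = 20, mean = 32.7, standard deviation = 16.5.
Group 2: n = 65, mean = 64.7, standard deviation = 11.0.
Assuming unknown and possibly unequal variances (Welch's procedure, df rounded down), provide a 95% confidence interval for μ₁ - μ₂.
(-40.12, -23.88)

Difference: x̄₁ - x̄₂ = -32.00
SE = √(s₁²/n₁ + s₂²/n₂) = √(16.5²/20 + 11.0²/65) = 3.9337
df = 24.42 → 24 (Welch–Satterthwaite, rounded down)
t* = 2.064

CI: -32.00 ± 2.064 · 3.9337 = -32.00 ± 8.12 = (-40.12, -23.88)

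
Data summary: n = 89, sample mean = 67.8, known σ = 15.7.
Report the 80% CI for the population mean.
(65.67, 69.93)

z-interval (σ known):
z* = 1.282 for 80% confidence

Margin of error = z* · σ/√n = 1.282 · 15.7/√89 = 2.13

CI: (67.8 - 2.13, 67.8 + 2.13) = (65.67, 69.93)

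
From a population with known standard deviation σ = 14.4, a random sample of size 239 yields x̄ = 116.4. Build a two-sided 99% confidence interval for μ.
(114.00, 118.80)

z-interval (σ known):
z* = 2.576 for 99% confidence

Margin of error = z* · σ/√n = 2.576 · 14.4/√239 = 2.40

CI: (116.4 - 2.40, 116.4 + 2.40) = (114.00, 118.80)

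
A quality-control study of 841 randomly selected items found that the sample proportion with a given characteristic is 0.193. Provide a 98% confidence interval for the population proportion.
(0.161, 0.225)

Proportion CI:
SE = √(p̂(1-p̂)/n) = √(0.193 · 0.807 / 841) = 0.01361

z* = 2.326
Margin = z* · SE = 2.326 · 0.01361 = 0.0317

CI: 0.193 ± 0.0317 = (0.161, 0.225)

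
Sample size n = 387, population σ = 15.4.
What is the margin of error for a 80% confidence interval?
Margin of error = 1.00

Margin of error = z* · σ/√n
= 1.282 · 15.4/√387
= 1.282 · 15.4/19.6723
= 1.00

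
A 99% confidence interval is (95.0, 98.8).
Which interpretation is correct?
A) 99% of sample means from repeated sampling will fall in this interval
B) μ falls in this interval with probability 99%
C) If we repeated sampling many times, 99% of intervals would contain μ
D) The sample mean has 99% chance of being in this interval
C

A) Wrong — coverage applies to intervals containing μ, not to future x̄ values.
B) Wrong — μ is fixed; the randomness lives in the interval, not in μ.
C) Correct — this is the frequentist long-run coverage interpretation.
D) Wrong — x̄ is observed and sits in the interval by construction.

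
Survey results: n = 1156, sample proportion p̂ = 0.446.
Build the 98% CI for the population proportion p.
(0.412, 0.480)

Proportion CI:
SE = √(p̂(1-p̂)/n) = √(0.446 · 0.554 / 1156) = 0.01462

z* = 2.326
Margin = z* · SE = 2.326 · 0.01462 = 0.0340

CI: 0.446 ± 0.0340 = (0.412, 0.480)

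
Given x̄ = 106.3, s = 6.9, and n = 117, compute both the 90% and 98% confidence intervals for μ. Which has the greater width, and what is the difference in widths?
98% CI is wider by 0.89

df = 116
90% CI: t* = 1.658, (105.24, 107.36), width = 2 · t* · s/√n = 2.12
98% CI: t* = 2.359, (104.80, 107.80), width = 2 · t* · s/√n = 3.01

The 98% CI is wider by 3.01 - 2.12 = 0.89.
Higher confidence requires a wider interval.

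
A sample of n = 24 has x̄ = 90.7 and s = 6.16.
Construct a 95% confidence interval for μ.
(88.10, 93.30)

t-interval (σ unknown):
df = n - 1 = 23
t* = 2.069 for 95% confidence

Margin of error = t* · s/√n = 2.069 · 6.16/√24 = 2.60

CI: (88.10, 93.30)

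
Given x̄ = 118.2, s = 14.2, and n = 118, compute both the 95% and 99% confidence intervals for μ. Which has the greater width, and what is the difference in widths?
99% CI is wider by 1.67

df = 117
95% CI: t* = 1.980, (115.61, 120.79), width = 2 · t* · s/√n = 5.18
99% CI: t* = 2.619, (114.78, 121.62), width = 2 · t* · s/√n = 6.85

The 99% CI is wider by 6.85 - 5.18 = 1.67.
Higher confidence requires a wider interval.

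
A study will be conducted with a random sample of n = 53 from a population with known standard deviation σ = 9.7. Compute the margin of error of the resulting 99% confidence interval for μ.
Margin of error = 3.43

Margin of error = z* · σ/√n
= 2.576 · 9.7/√53
= 2.576 · 9.7/7.2801
= 3.43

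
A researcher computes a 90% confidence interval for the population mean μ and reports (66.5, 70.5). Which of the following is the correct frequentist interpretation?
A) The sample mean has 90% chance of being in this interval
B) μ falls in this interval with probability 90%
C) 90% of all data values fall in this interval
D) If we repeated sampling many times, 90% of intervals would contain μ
D

A) Wrong — x̄ is observed and sits in the interval by construction.
B) Wrong — μ is fixed; the randomness lives in the interval, not in μ.
C) Wrong — a CI is about the parameter μ, not individual data values.
D) Correct — this is the frequentist long-run coverage interpretation.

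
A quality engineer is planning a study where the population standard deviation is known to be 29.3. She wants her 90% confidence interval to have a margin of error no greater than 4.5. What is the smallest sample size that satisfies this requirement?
n ≥ 115

For margin E ≤ 4.5:
n ≥ (z* · σ / E)²
n ≥ (1.645 · 29.3 / 4.5)²
n ≥ 114.72

Minimum n = 115 (rounding up)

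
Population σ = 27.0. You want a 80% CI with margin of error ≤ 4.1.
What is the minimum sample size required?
n ≥ 72

For margin E ≤ 4.1:
n ≥ (z* · σ / E)²
n ≥ (1.282 · 27.0 / 4.1)²
n ≥ 71.27

Minimum n = 72 (rounding up)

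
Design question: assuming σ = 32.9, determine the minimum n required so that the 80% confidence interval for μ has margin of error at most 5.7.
n ≥ 55

For margin E ≤ 5.7:
n ≥ (z* · σ / E)²
n ≥ (1.282 · 32.9 / 5.7)²
n ≥ 54.75

Minimum n = 55 (rounding up)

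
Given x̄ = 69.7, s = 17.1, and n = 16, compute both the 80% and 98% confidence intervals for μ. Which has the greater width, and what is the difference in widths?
98% CI is wider by 10.78

df = 15
80% CI: t* = 1.341, (63.97, 75.43), width = 2 · t* · s/√n = 11.47
98% CI: t* = 2.602, (58.58, 80.82), width = 2 · t* · s/√n = 22.25

The 98% CI is wider by 22.25 - 11.47 = 10.78.
Higher confidence requires a wider interval.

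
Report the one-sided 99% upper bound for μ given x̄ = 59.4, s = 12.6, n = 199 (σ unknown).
μ ≤ 61.49

Upper bound (one-sided):
t* = 2.345 (one-sided for 99%)
Upper bound = x̄ + t* · s/√n = 59.4 + 2.345 · 12.6/√199 = 61.49

We are 99% confident that μ ≤ 61.49.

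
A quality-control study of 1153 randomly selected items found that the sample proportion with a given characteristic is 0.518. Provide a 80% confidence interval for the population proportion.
(0.499, 0.537)

Proportion CI:
SE = √(p̂(1-p̂)/n) = √(0.518 · 0.482 / 1153) = 0.01472

z* = 1.282
Margin = z* · SE = 1.282 · 0.01472 = 0.0189

CI: 0.518 ± 0.0189 = (0.499, 0.537)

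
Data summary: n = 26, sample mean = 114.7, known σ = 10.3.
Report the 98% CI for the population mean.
(110.00, 119.40)

z-interval (σ known):
z* = 2.326 for 98% confidence

Margin of error = z* · σ/√n = 2.326 · 10.3/√26 = 4.70

CI: (114.7 - 4.70, 114.7 + 4.70) = (110.00, 119.40)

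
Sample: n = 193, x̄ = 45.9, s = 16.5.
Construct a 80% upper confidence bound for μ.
μ ≤ 46.90

Upper bound (one-sided):
t* = 0.843 (one-sided for 80%)
Upper bound = x̄ + t* · s/√n = 45.9 + 0.843 · 16.5/√193 = 46.90

We are 80% confident that μ ≤ 46.90.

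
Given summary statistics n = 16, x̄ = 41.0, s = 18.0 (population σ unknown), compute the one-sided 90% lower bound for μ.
μ ≥ 34.97

Lower bound (one-sided):
t* = 1.341 (one-sided for 90%)
Lower bound = x̄ - t* · s/√n = 41.0 - 1.341 · 18.0/√16 = 34.97

We are 90% confident that μ ≥ 34.97.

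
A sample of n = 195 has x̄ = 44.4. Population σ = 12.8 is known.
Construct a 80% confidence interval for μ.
(43.22, 45.58)

z-interval (σ known):
z* = 1.282 for 80% confidence

Margin of error = z* · σ/√n = 1.282 · 12.8/√195 = 1.18

CI: (44.4 - 1.18, 44.4 + 1.18) = (43.22, 45.58)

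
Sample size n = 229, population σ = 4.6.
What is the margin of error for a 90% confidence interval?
Margin of error = 0.50

Margin of error = z* · σ/√n
= 1.645 · 4.6/√229
= 1.645 · 4.6/15.1327
= 0.50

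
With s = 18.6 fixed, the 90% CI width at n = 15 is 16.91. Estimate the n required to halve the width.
n ≈ 60

CI width ∝ 1/√n
To reduce width by factor 2, need √n to grow by 2 → need 2² = 4 times as many samples.

Current: n = 15, width = 16.91
New: n = 60, width ≈ 8.02

Width reduced by factor of 16.91/8.02 = 2.11.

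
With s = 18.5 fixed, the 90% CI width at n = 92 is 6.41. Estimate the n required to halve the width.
n ≈ 368

CI width ∝ 1/√n
To reduce width by factor 2, need √n to grow by 2 → need 2² = 4 times as many samples.

Current: n = 92, width = 6.41
New: n = 368, width ≈ 3.18

Width reduced by factor of 6.41/3.18 = 2.02.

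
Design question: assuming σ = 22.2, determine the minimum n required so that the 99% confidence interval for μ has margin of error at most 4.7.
n ≥ 149

For margin E ≤ 4.7:
n ≥ (z* · σ / E)²
n ≥ (2.576 · 22.2 / 4.7)²
n ≥ 148.05

Minimum n = 149 (rounding up)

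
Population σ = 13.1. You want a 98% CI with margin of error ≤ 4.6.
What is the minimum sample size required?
n ≥ 44

For margin E ≤ 4.6:
n ≥ (z* · σ / E)²
n ≥ (2.326 · 13.1 / 4.6)²
n ≥ 43.88

Minimum n = 44 (rounding up)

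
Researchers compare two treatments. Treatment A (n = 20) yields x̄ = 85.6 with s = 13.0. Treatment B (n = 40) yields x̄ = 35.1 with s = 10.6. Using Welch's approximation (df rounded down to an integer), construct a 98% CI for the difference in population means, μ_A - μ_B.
(42.28, 58.72)

Difference: x̄₁ - x̄₂ = 50.50
SE = √(s₁²/n₁ + s₂²/n₂) = √(13.0²/20 + 10.6²/40) = 3.3554
df = 32.01 → 32 (Welch–Satterthwaite, rounded down)
t* = 2.449

CI: 50.50 ± 2.449 · 3.3554 = 50.50 ± 8.22 = (42.28, 58.72)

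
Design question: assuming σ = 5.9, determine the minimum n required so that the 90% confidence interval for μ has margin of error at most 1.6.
n ≥ 37

For margin E ≤ 1.6:
n ≥ (z* · σ / E)²
n ≥ (1.645 · 5.9 / 1.6)²
n ≥ 36.80

Minimum n = 37 (rounding up)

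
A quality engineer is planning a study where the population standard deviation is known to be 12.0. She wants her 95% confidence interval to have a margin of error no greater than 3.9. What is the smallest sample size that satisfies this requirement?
n ≥ 37

For margin E ≤ 3.9:
n ≥ (z* · σ / E)²
n ≥ (1.960 · 12.0 / 3.9)²
n ≥ 36.37

Minimum n = 37 (rounding up)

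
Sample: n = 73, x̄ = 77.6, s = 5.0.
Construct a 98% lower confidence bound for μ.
μ ≥ 76.38

Lower bound (one-sided):
t* = 2.092 (one-sided for 98%)
Lower bound = x̄ - t* · s/√n = 77.6 - 2.092 · 5.0/√73 = 76.38

We are 98% confident that μ ≥ 76.38.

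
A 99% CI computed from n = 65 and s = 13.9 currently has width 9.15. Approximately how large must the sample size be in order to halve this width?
n ≈ 260

CI width ∝ 1/√n
To reduce width by factor 2, need √n to grow by 2 → need 2² = 4 times as many samples.

Current: n = 65, width = 9.15
New: n = 260, width ≈ 4.47

Width reduced by factor of 9.15/4.47 = 2.05.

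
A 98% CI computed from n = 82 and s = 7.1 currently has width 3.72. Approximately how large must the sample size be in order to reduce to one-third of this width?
n ≈ 738

CI width ∝ 1/√n
To reduce width by factor 3, need √n to grow by 3 → need 3² = 9 times as many samples.

Current: n = 82, width = 3.72
New: n = 738, width ≈ 1.22

Width reduced by factor of 3.72/1.22 = 3.05.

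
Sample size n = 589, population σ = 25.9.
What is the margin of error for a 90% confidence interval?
Margin of error = 1.76

Margin of error = z* · σ/√n
= 1.645 · 25.9/√589
= 1.645 · 25.9/24.2693
= 1.76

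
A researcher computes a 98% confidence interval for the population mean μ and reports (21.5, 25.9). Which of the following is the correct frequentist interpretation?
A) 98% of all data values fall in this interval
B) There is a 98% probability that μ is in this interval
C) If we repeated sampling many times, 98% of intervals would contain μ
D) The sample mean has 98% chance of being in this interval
C

A) Wrong — a CI is about the parameter μ, not individual data values.
B) Wrong — μ is fixed; the randomness lives in the interval, not in μ.
C) Correct — this is the frequentist long-run coverage interpretation.
D) Wrong — x̄ is observed and sits in the interval by construction.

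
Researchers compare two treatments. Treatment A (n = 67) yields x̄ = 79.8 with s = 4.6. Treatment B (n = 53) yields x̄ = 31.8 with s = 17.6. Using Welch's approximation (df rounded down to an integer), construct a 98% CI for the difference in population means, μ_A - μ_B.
(42.06, 53.94)

Difference: x̄₁ - x̄₂ = 48.00
SE = √(s₁²/n₁ + s₂²/n₂) = √(4.6²/67 + 17.6²/53) = 2.4820
df = 57.64 → 57 (Welch–Satterthwaite, rounded down)
t* = 2.394

CI: 48.00 ± 2.394 · 2.4820 = 48.00 ± 5.94 = (42.06, 53.94)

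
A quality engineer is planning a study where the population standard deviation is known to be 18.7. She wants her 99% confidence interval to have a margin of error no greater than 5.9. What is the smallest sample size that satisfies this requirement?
n ≥ 67

For margin E ≤ 5.9:
n ≥ (z* · σ / E)²
n ≥ (2.576 · 18.7 / 5.9)²
n ≥ 66.66

Minimum n = 67 (rounding up)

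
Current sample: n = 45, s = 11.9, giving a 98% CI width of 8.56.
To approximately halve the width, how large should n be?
n ≈ 180

CI width ∝ 1/√n
To reduce width by factor 2, need √n to grow by 2 → need 2² = 4 times as many samples.

Current: n = 45, width = 8.56
New: n = 180, width ≈ 4.16

Width reduced by factor of 8.56/4.16 = 2.06.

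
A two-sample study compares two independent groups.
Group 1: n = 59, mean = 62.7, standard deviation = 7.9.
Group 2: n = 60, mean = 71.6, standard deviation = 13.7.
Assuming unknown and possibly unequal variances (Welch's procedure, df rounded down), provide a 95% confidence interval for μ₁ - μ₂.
(-12.96, -4.84)

Difference: x̄₁ - x̄₂ = -8.90
SE = √(s₁²/n₁ + s₂²/n₂) = √(7.9²/59 + 13.7²/60) = 2.0460
df = 94.64 → 94 (Welch–Satterthwaite, rounded down)
t* = 1.986

CI: -8.90 ± 1.986 · 2.0460 = -8.90 ± 4.06 = (-12.96, -4.84)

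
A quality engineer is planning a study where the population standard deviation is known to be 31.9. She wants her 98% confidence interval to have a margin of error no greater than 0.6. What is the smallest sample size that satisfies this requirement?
n ≥ 15294

For margin E ≤ 0.6:
n ≥ (z* · σ / E)²
n ≥ (2.326 · 31.9 / 0.6)²
n ≥ 15293.20

Minimum n = 15294 (rounding up)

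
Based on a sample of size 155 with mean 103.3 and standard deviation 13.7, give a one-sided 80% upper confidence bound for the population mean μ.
μ ≤ 104.23

Upper bound (one-sided):
t* = 0.844 (one-sided for 80%)
Upper bound = x̄ + t* · s/√n = 103.3 + 0.844 · 13.7/√155 = 104.23

We are 80% confident that μ ≤ 104.23.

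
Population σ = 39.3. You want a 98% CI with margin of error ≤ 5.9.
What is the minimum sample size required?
n ≥ 241

For margin E ≤ 5.9:
n ≥ (z* · σ / E)²
n ≥ (2.326 · 39.3 / 5.9)²
n ≥ 240.05

Minimum n = 241 (rounding up)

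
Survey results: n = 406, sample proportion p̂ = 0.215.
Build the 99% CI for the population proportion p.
(0.162, 0.268)

Proportion CI:
SE = √(p̂(1-p̂)/n) = √(0.215 · 0.785 / 406) = 0.02039

z* = 2.576
Margin = z* · SE = 2.576 · 0.02039 = 0.0525

CI: 0.215 ± 0.0525 = (0.162, 0.268)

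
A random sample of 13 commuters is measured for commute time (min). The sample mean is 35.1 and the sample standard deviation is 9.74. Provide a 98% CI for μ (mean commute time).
(27.86, 42.34)

t-interval (σ unknown):
df = n - 1 = 12
t* = 2.681 for 98% confidence

Margin of error = t* · s/√n = 2.681 · 9.74/√13 = 7.24

CI: (27.86, 42.34)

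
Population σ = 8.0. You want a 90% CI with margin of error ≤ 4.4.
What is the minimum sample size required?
n ≥ 9

For margin E ≤ 4.4:
n ≥ (z* · σ / E)²
n ≥ (1.645 · 8.0 / 4.4)²
n ≥ 8.95

Minimum n = 9 (rounding up)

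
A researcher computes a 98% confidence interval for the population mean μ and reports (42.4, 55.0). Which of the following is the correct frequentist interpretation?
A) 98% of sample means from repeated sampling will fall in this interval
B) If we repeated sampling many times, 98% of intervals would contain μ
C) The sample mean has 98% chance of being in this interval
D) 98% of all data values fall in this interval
B

A) Wrong — coverage applies to intervals containing μ, not to future x̄ values.
B) Correct — this is the frequentist long-run coverage interpretation.
C) Wrong — x̄ is observed and sits in the interval by construction.
D) Wrong — a CI is about the parameter μ, not individual data values.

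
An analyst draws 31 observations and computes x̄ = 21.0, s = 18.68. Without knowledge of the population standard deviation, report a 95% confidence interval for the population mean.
(14.15, 27.85)

t-interval (σ unknown):
df = n - 1 = 30
t* = 2.042 for 95% confidence

Margin of error = t* · s/√n = 2.042 · 18.68/√31 = 6.85

CI: (14.15, 27.85)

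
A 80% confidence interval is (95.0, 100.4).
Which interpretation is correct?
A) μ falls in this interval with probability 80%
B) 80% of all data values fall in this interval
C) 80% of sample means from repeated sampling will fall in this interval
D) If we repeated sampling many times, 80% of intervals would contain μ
D

A) Wrong — μ is fixed; the randomness lives in the interval, not in μ.
B) Wrong — a CI is about the parameter μ, not individual data values.
C) Wrong — coverage applies to intervals containing μ, not to future x̄ values.
D) Correct — this is the frequentist long-run coverage interpretation.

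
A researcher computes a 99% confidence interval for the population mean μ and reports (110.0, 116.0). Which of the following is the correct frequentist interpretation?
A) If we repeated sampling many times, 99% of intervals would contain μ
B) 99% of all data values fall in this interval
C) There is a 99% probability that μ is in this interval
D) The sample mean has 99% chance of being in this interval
A

A) Correct — this is the frequentist long-run coverage interpretation.
B) Wrong — a CI is about the parameter μ, not individual data values.
C) Wrong — μ is fixed; the randomness lives in the interval, not in μ.
D) Wrong — x̄ is observed and sits in the interval by construction.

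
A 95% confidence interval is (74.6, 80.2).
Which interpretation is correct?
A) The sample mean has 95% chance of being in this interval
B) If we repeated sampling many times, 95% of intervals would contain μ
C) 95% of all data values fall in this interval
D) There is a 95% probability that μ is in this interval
B

A) Wrong — x̄ is observed and sits in the interval by construction.
B) Correct — this is the frequentist long-run coverage interpretation.
C) Wrong — a CI is about the parameter μ, not individual data values.
D) Wrong — μ is fixed; the randomness lives in the interval, not in μ.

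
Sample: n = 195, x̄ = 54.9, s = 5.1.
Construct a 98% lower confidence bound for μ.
μ ≥ 54.14

Lower bound (one-sided):
t* = 2.068 (one-sided for 98%)
Lower bound = x̄ - t* · s/√n = 54.9 - 2.068 · 5.1/√195 = 54.14

We are 98% confident that μ ≥ 54.14.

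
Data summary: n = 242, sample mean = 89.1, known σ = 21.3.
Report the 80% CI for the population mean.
(87.34, 90.86)

z-interval (σ known):
z* = 1.282 for 80% confidence

Margin of error = z* · σ/√n = 1.282 · 21.3/√242 = 1.76

CI: (89.1 - 1.76, 89.1 + 1.76) = (87.34, 90.86)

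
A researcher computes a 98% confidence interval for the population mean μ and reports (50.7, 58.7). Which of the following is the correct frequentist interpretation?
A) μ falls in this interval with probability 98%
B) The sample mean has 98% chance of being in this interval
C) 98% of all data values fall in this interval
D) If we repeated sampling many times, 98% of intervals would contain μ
D

A) Wrong — μ is fixed; the randomness lives in the interval, not in μ.
B) Wrong — x̄ is observed and sits in the interval by construction.
C) Wrong — a CI is about the parameter μ, not individual data values.
D) Correct — this is the frequentist long-run coverage interpretation.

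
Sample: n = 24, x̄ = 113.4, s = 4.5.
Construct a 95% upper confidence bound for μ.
μ ≤ 114.97

Upper bound (one-sided):
t* = 1.714 (one-sided for 95%)
Upper bound = x̄ + t* · s/√n = 113.4 + 1.714 · 4.5/√24 = 114.97

We are 95% confident that μ ≤ 114.97.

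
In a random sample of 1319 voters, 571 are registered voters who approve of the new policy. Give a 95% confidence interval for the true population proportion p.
(0.406, 0.460)

Proportion CI:
p̂ = 571/1319 = 0.43290
SE = √(p̂(1-p̂)/n) = √(0.43290 · 0.56710 / 1319) = 0.01364

z* = 1.960
Margin = z* · SE = 1.960 · 0.01364 = 0.0267

CI: 0.43290 ± 0.0267 = (0.406, 0.460)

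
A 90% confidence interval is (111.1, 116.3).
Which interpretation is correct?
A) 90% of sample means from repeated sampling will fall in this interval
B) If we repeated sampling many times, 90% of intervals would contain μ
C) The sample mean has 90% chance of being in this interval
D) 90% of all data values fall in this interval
B

A) Wrong — coverage applies to intervals containing μ, not to future x̄ values.
B) Correct — this is the frequentist long-run coverage interpretation.
C) Wrong — x̄ is observed and sits in the interval by construction.
D) Wrong — a CI is about the parameter μ, not individual data values.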